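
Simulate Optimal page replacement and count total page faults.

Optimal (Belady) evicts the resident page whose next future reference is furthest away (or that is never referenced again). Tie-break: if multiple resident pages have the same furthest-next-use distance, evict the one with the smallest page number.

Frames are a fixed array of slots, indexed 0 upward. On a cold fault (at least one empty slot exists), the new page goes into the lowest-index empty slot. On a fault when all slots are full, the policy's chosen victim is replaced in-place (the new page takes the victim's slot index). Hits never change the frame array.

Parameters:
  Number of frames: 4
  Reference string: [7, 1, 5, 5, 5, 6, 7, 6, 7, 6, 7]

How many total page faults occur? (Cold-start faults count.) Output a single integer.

Step 0: ref 7 → FAULT, frames=[7,-,-,-]
Step 1: ref 1 → FAULT, frames=[7,1,-,-]
Step 2: ref 5 → FAULT, frames=[7,1,5,-]
Step 3: ref 5 → HIT, frames=[7,1,5,-]
Step 4: ref 5 → HIT, frames=[7,1,5,-]
Step 5: ref 6 → FAULT, frames=[7,1,5,6]
Step 6: ref 7 → HIT, frames=[7,1,5,6]
Step 7: ref 6 → HIT, frames=[7,1,5,6]
Step 8: ref 7 → HIT, frames=[7,1,5,6]
Step 9: ref 6 → HIT, frames=[7,1,5,6]
Step 10: ref 7 → HIT, frames=[7,1,5,6]
Total faults: 4

Answer: 4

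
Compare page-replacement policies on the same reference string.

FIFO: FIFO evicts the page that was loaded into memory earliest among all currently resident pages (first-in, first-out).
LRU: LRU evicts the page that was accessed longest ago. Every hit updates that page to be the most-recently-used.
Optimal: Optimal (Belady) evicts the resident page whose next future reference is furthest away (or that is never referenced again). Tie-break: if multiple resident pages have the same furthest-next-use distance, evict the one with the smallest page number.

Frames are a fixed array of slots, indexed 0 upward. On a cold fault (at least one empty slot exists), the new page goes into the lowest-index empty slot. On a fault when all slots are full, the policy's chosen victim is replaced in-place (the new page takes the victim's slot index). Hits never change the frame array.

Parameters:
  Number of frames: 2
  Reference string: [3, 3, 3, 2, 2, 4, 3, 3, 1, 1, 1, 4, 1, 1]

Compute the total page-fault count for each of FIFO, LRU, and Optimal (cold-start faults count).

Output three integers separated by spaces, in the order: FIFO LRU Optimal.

Answer: 6 6 4

Derivation:
--- FIFO ---
  step 0: ref 3 -> FAULT, frames=[3,-] (faults so far: 1)
  step 1: ref 3 -> HIT, frames=[3,-] (faults so far: 1)
  step 2: ref 3 -> HIT, frames=[3,-] (faults so far: 1)
  step 3: ref 2 -> FAULT, frames=[3,2] (faults so far: 2)
  step 4: ref 2 -> HIT, frames=[3,2] (faults so far: 2)
  step 5: ref 4 -> FAULT, evict 3, frames=[4,2] (faults so far: 3)
  step 6: ref 3 -> FAULT, evict 2, frames=[4,3] (faults so far: 4)
  step 7: ref 3 -> HIT, frames=[4,3] (faults so far: 4)
  step 8: ref 1 -> FAULT, evict 4, frames=[1,3] (faults so far: 5)
  step 9: ref 1 -> HIT, frames=[1,3] (faults so far: 5)
  step 10: ref 1 -> HIT, frames=[1,3] (faults so far: 5)
  step 11: ref 4 -> FAULT, evict 3, frames=[1,4] (faults so far: 6)
  step 12: ref 1 -> HIT, frames=[1,4] (faults so far: 6)
  step 13: ref 1 -> HIT, frames=[1,4] (faults so far: 6)
  FIFO total faults: 6
--- LRU ---
  step 0: ref 3 -> FAULT, frames=[3,-] (faults so far: 1)
  step 1: ref 3 -> HIT, frames=[3,-] (faults so far: 1)
  step 2: ref 3 -> HIT, frames=[3,-] (faults so far: 1)
  step 3: ref 2 -> FAULT, frames=[3,2] (faults so far: 2)
  step 4: ref 2 -> HIT, frames=[3,2] (faults so far: 2)
  step 5: ref 4 -> FAULT, evict 3, frames=[4,2] (faults so far: 3)
  step 6: ref 3 -> FAULT, evict 2, frames=[4,3] (faults so far: 4)
  step 7: ref 3 -> HIT, frames=[4,3] (faults so far: 4)
  step 8: ref 1 -> FAULT, evict 4, frames=[1,3] (faults so far: 5)
  step 9: ref 1 -> HIT, frames=[1,3] (faults so far: 5)
  step 10: ref 1 -> HIT, frames=[1,3] (faults so far: 5)
  step 11: ref 4 -> FAULT, evict 3, frames=[1,4] (faults so far: 6)
  step 12: ref 1 -> HIT, frames=[1,4] (faults so far: 6)
  step 13: ref 1 -> HIT, frames=[1,4] (faults so far: 6)
  LRU total faults: 6
--- Optimal ---
  step 0: ref 3 -> FAULT, frames=[3,-] (faults so far: 1)
  step 1: ref 3 -> HIT, frames=[3,-] (faults so far: 1)
  step 2: ref 3 -> HIT, frames=[3,-] (faults so far: 1)
  step 3: ref 2 -> FAULT, frames=[3,2] (faults so far: 2)
  step 4: ref 2 -> HIT, frames=[3,2] (faults so far: 2)
  step 5: ref 4 -> FAULT, evict 2, frames=[3,4] (faults so far: 3)
  step 6: ref 3 -> HIT, frames=[3,4] (faults so far: 3)
  step 7: ref 3 -> HIT, frames=[3,4] (faults so far: 3)
  step 8: ref 1 -> FAULT, evict 3, frames=[1,4] (faults so far: 4)
  step 9: ref 1 -> HIT, frames=[1,4] (faults so far: 4)
  step 10: ref 1 -> HIT, frames=[1,4] (faults so far: 4)
  step 11: ref 4 -> HIT, frames=[1,4] (faults so far: 4)
  step 12: ref 1 -> HIT, frames=[1,4] (faults so far: 4)
  step 13: ref 1 -> HIT, frames=[1,4] (faults so far: 4)
  Optimal total faults: 4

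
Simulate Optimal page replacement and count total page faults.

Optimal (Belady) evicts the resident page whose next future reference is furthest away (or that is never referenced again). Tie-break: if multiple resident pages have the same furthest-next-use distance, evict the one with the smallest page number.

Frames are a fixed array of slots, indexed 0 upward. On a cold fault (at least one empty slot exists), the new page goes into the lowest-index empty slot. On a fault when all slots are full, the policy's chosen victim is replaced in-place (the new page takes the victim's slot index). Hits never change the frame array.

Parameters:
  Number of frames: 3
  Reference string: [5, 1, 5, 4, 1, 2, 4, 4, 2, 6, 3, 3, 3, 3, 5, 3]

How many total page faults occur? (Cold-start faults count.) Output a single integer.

Answer: 6

Derivation:
Step 0: ref 5 → FAULT, frames=[5,-,-]
Step 1: ref 1 → FAULT, frames=[5,1,-]
Step 2: ref 5 → HIT, frames=[5,1,-]
Step 3: ref 4 → FAULT, frames=[5,1,4]
Step 4: ref 1 → HIT, frames=[5,1,4]
Step 5: ref 2 → FAULT (evict 1), frames=[5,2,4]
Step 6: ref 4 → HIT, frames=[5,2,4]
Step 7: ref 4 → HIT, frames=[5,2,4]
Step 8: ref 2 → HIT, frames=[5,2,4]
Step 9: ref 6 → FAULT (evict 2), frames=[5,6,4]
Step 10: ref 3 → FAULT (evict 4), frames=[5,6,3]
Step 11: ref 3 → HIT, frames=[5,6,3]
Step 12: ref 3 → HIT, frames=[5,6,3]
Step 13: ref 3 → HIT, frames=[5,6,3]
Step 14: ref 5 → HIT, frames=[5,6,3]
Step 15: ref 3 → HIT, frames=[5,6,3]
Total faults: 6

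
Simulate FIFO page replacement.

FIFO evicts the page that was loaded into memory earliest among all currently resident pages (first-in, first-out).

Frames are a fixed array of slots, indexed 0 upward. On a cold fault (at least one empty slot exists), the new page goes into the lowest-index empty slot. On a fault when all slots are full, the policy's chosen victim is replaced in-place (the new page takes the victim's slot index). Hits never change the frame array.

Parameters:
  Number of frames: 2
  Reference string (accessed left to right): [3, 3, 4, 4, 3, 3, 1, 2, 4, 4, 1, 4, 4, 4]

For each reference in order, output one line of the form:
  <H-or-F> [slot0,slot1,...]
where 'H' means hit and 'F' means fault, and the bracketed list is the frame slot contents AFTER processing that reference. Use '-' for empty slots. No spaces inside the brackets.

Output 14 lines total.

F [3,-]
H [3,-]
F [3,4]
H [3,4]
H [3,4]
H [3,4]
F [1,4]
F [1,2]
F [4,2]
H [4,2]
F [4,1]
H [4,1]
H [4,1]
H [4,1]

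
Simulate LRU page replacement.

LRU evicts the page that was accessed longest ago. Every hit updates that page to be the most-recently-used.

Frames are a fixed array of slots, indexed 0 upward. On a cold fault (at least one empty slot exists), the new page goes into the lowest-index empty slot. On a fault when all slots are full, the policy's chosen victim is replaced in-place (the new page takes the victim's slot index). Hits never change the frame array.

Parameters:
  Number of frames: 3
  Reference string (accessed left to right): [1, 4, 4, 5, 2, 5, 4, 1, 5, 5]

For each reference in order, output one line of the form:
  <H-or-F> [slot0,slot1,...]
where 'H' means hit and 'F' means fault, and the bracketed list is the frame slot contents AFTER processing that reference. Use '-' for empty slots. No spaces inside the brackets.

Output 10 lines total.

F [1,-,-]
F [1,4,-]
H [1,4,-]
F [1,4,5]
F [2,4,5]
H [2,4,5]
H [2,4,5]
F [1,4,5]
H [1,4,5]
H [1,4,5]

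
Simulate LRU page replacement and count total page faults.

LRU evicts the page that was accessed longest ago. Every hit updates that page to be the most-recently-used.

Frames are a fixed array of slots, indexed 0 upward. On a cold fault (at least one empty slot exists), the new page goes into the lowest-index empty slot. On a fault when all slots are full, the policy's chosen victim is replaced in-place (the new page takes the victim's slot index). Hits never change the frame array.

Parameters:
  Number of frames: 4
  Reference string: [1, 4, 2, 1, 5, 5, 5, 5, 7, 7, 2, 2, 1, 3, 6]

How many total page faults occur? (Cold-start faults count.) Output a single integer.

Step 0: ref 1 → FAULT, frames=[1,-,-,-]
Step 1: ref 4 → FAULT, frames=[1,4,-,-]
Step 2: ref 2 → FAULT, frames=[1,4,2,-]
Step 3: ref 1 → HIT, frames=[1,4,2,-]
Step 4: ref 5 → FAULT, frames=[1,4,2,5]
Step 5: ref 5 → HIT, frames=[1,4,2,5]
Step 6: ref 5 → HIT, frames=[1,4,2,5]
Step 7: ref 5 → HIT, frames=[1,4,2,5]
Step 8: ref 7 → FAULT (evict 4), frames=[1,7,2,5]
Step 9: ref 7 → HIT, frames=[1,7,2,5]
Step 10: ref 2 → HIT, frames=[1,7,2,5]
Step 11: ref 2 → HIT, frames=[1,7,2,5]
Step 12: ref 1 → HIT, frames=[1,7,2,5]
Step 13: ref 3 → FAULT (evict 5), frames=[1,7,2,3]
Step 14: ref 6 → FAULT (evict 7), frames=[1,6,2,3]
Total faults: 7

Answer: 7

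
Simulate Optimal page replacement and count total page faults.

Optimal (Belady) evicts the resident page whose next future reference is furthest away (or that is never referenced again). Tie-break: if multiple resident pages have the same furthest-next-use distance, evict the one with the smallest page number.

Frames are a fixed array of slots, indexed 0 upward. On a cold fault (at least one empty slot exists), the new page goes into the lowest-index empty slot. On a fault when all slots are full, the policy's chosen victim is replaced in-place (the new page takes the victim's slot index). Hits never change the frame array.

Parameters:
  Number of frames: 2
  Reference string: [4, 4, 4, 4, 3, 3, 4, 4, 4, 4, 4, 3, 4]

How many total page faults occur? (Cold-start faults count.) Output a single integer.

Answer: 2

Derivation:
Step 0: ref 4 → FAULT, frames=[4,-]
Step 1: ref 4 → HIT, frames=[4,-]
Step 2: ref 4 → HIT, frames=[4,-]
Step 3: ref 4 → HIT, frames=[4,-]
Step 4: ref 3 → FAULT, frames=[4,3]
Step 5: ref 3 → HIT, frames=[4,3]
Step 6: ref 4 → HIT, frames=[4,3]
Step 7: ref 4 → HIT, frames=[4,3]
Step 8: ref 4 → HIT, frames=[4,3]
Step 9: ref 4 → HIT, frames=[4,3]
Step 10: ref 4 → HIT, frames=[4,3]
Step 11: ref 3 → HIT, frames=[4,3]
Step 12: ref 4 → HIT, frames=[4,3]
Total faults: 2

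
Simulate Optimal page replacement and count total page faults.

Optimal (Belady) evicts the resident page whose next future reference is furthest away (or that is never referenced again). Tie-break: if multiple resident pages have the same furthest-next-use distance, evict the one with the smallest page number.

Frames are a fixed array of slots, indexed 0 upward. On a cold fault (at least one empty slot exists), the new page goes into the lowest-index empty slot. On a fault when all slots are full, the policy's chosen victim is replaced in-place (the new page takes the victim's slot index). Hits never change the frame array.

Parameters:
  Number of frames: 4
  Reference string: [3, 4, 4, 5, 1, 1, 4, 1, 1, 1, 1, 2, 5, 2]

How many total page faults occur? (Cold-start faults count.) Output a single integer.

Answer: 5

Derivation:
Step 0: ref 3 → FAULT, frames=[3,-,-,-]
Step 1: ref 4 → FAULT, frames=[3,4,-,-]
Step 2: ref 4 → HIT, frames=[3,4,-,-]
Step 3: ref 5 → FAULT, frames=[3,4,5,-]
Step 4: ref 1 → FAULT, frames=[3,4,5,1]
Step 5: ref 1 → HIT, frames=[3,4,5,1]
Step 6: ref 4 → HIT, frames=[3,4,5,1]
Step 7: ref 1 → HIT, frames=[3,4,5,1]
Step 8: ref 1 → HIT, frames=[3,4,5,1]
Step 9: ref 1 → HIT, frames=[3,4,5,1]
Step 10: ref 1 → HIT, frames=[3,4,5,1]
Step 11: ref 2 → FAULT (evict 1), frames=[3,4,5,2]
Step 12: ref 5 → HIT, frames=[3,4,5,2]
Step 13: ref 2 → HIT, frames=[3,4,5,2]
Total faults: 5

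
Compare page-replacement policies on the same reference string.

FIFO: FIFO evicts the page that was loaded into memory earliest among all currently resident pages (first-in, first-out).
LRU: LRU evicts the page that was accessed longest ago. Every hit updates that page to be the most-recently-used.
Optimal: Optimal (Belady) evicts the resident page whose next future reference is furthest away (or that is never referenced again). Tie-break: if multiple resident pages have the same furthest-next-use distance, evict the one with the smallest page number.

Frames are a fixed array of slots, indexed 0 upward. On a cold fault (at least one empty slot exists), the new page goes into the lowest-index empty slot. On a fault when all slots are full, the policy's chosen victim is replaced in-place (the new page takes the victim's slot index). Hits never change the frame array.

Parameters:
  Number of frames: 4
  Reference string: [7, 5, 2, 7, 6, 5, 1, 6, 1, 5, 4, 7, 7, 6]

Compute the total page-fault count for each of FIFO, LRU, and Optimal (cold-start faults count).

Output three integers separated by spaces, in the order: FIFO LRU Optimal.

--- FIFO ---
  step 0: ref 7 -> FAULT, frames=[7,-,-,-] (faults so far: 1)
  step 1: ref 5 -> FAULT, frames=[7,5,-,-] (faults so far: 2)
  step 2: ref 2 -> FAULT, frames=[7,5,2,-] (faults so far: 3)
  step 3: ref 7 -> HIT, frames=[7,5,2,-] (faults so far: 3)
  step 4: ref 6 -> FAULT, frames=[7,5,2,6] (faults so far: 4)
  step 5: ref 5 -> HIT, frames=[7,5,2,6] (faults so far: 4)
  step 6: ref 1 -> FAULT, evict 7, frames=[1,5,2,6] (faults so far: 5)
  step 7: ref 6 -> HIT, frames=[1,5,2,6] (faults so far: 5)
  step 8: ref 1 -> HIT, frames=[1,5,2,6] (faults so far: 5)
  step 9: ref 5 -> HIT, frames=[1,5,2,6] (faults so far: 5)
  step 10: ref 4 -> FAULT, evict 5, frames=[1,4,2,6] (faults so far: 6)
  step 11: ref 7 -> FAULT, evict 2, frames=[1,4,7,6] (faults so far: 7)
  step 12: ref 7 -> HIT, frames=[1,4,7,6] (faults so far: 7)
  step 13: ref 6 -> HIT, frames=[1,4,7,6] (faults so far: 7)
  FIFO total faults: 7
--- LRU ---
  step 0: ref 7 -> FAULT, frames=[7,-,-,-] (faults so far: 1)
  step 1: ref 5 -> FAULT, frames=[7,5,-,-] (faults so far: 2)
  step 2: ref 2 -> FAULT, frames=[7,5,2,-] (faults so far: 3)
  step 3: ref 7 -> HIT, frames=[7,5,2,-] (faults so far: 3)
  step 4: ref 6 -> FAULT, frames=[7,5,2,6] (faults so far: 4)
  step 5: ref 5 -> HIT, frames=[7,5,2,6] (faults so far: 4)
  step 6: ref 1 -> FAULT, evict 2, frames=[7,5,1,6] (faults so far: 5)
  step 7: ref 6 -> HIT, frames=[7,5,1,6] (faults so far: 5)
  step 8: ref 1 -> HIT, frames=[7,5,1,6] (faults so far: 5)
  step 9: ref 5 -> HIT, frames=[7,5,1,6] (faults so far: 5)
  step 10: ref 4 -> FAULT, evict 7, frames=[4,5,1,6] (faults so far: 6)
  step 11: ref 7 -> FAULT, evict 6, frames=[4,5,1,7] (faults so far: 7)
  step 12: ref 7 -> HIT, frames=[4,5,1,7] (faults so far: 7)
  step 13: ref 6 -> FAULT, evict 1, frames=[4,5,6,7] (faults so far: 8)
  LRU total faults: 8
--- Optimal ---
  step 0: ref 7 -> FAULT, frames=[7,-,-,-] (faults so far: 1)
  step 1: ref 5 -> FAULT, frames=[7,5,-,-] (faults so far: 2)
  step 2: ref 2 -> FAULT, frames=[7,5,2,-] (faults so far: 3)
  step 3: ref 7 -> HIT, frames=[7,5,2,-] (faults so far: 3)
  step 4: ref 6 -> FAULT, frames=[7,5,2,6] (faults so far: 4)
  step 5: ref 5 -> HIT, frames=[7,5,2,6] (faults so far: 4)
  step 6: ref 1 -> FAULT, evict 2, frames=[7,5,1,6] (faults so far: 5)
  step 7: ref 6 -> HIT, frames=[7,5,1,6] (faults so far: 5)
  step 8: ref 1 -> HIT, frames=[7,5,1,6] (faults so far: 5)
  step 9: ref 5 -> HIT, frames=[7,5,1,6] (faults so far: 5)
  step 10: ref 4 -> FAULT, evict 1, frames=[7,5,4,6] (faults so far: 6)
  step 11: ref 7 -> HIT, frames=[7,5,4,6] (faults so far: 6)
  step 12: ref 7 -> HIT, frames=[7,5,4,6] (faults so far: 6)
  step 13: ref 6 -> HIT, frames=[7,5,4,6] (faults so far: 6)
  Optimal total faults: 6

Answer: 7 8 6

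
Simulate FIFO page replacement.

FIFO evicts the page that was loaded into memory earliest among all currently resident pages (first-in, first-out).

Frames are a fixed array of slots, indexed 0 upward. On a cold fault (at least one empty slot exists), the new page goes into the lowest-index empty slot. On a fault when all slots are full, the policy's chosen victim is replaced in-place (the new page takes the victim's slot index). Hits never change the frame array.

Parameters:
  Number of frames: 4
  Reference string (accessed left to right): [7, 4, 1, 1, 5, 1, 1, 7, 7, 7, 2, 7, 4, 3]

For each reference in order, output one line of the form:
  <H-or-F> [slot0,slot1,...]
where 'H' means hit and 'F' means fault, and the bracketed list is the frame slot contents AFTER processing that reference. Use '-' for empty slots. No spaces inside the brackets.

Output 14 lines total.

F [7,-,-,-]
F [7,4,-,-]
F [7,4,1,-]
H [7,4,1,-]
F [7,4,1,5]
H [7,4,1,5]
H [7,4,1,5]
H [7,4,1,5]
H [7,4,1,5]
H [7,4,1,5]
F [2,4,1,5]
F [2,7,1,5]
F [2,7,4,5]
F [2,7,4,3]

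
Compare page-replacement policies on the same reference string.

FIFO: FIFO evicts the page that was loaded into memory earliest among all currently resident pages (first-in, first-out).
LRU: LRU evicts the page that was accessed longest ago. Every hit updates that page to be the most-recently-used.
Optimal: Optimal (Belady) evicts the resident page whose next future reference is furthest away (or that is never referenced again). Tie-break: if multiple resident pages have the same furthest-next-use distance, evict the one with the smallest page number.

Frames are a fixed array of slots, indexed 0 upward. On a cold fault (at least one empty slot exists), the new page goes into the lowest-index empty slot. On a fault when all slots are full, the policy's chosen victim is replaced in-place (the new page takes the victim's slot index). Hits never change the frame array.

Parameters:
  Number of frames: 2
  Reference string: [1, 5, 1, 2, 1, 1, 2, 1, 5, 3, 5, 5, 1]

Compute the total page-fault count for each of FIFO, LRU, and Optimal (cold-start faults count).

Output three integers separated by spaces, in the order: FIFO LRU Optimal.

--- FIFO ---
  step 0: ref 1 -> FAULT, frames=[1,-] (faults so far: 1)
  step 1: ref 5 -> FAULT, frames=[1,5] (faults so far: 2)
  step 2: ref 1 -> HIT, frames=[1,5] (faults so far: 2)
  step 3: ref 2 -> FAULT, evict 1, frames=[2,5] (faults so far: 3)
  step 4: ref 1 -> FAULT, evict 5, frames=[2,1] (faults so far: 4)
  step 5: ref 1 -> HIT, frames=[2,1] (faults so far: 4)
  step 6: ref 2 -> HIT, frames=[2,1] (faults so far: 4)
  step 7: ref 1 -> HIT, frames=[2,1] (faults so far: 4)
  step 8: ref 5 -> FAULT, evict 2, frames=[5,1] (faults so far: 5)
  step 9: ref 3 -> FAULT, evict 1, frames=[5,3] (faults so far: 6)
  step 10: ref 5 -> HIT, frames=[5,3] (faults so far: 6)
  step 11: ref 5 -> HIT, frames=[5,3] (faults so far: 6)
  step 12: ref 1 -> FAULT, evict 5, frames=[1,3] (faults so far: 7)
  FIFO total faults: 7
--- LRU ---
  step 0: ref 1 -> FAULT, frames=[1,-] (faults so far: 1)
  step 1: ref 5 -> FAULT, frames=[1,5] (faults so far: 2)
  step 2: ref 1 -> HIT, frames=[1,5] (faults so far: 2)
  step 3: ref 2 -> FAULT, evict 5, frames=[1,2] (faults so far: 3)
  step 4: ref 1 -> HIT, frames=[1,2] (faults so far: 3)
  step 5: ref 1 -> HIT, frames=[1,2] (faults so far: 3)
  step 6: ref 2 -> HIT, frames=[1,2] (faults so far: 3)
  step 7: ref 1 -> HIT, frames=[1,2] (faults so far: 3)
  step 8: ref 5 -> FAULT, evict 2, frames=[1,5] (faults so far: 4)
  step 9: ref 3 -> FAULT, evict 1, frames=[3,5] (faults so far: 5)
  step 10: ref 5 -> HIT, frames=[3,5] (faults so far: 5)
  step 11: ref 5 -> HIT, frames=[3,5] (faults so far: 5)
  step 12: ref 1 -> FAULT, evict 3, frames=[1,5] (faults so far: 6)
  LRU total faults: 6
--- Optimal ---
  step 0: ref 1 -> FAULT, frames=[1,-] (faults so far: 1)
  step 1: ref 5 -> FAULT, frames=[1,5] (faults so far: 2)
  step 2: ref 1 -> HIT, frames=[1,5] (faults so far: 2)
  step 3: ref 2 -> FAULT, evict 5, frames=[1,2] (faults so far: 3)
  step 4: ref 1 -> HIT, frames=[1,2] (faults so far: 3)
  step 5: ref 1 -> HIT, frames=[1,2] (faults so far: 3)
  step 6: ref 2 -> HIT, frames=[1,2] (faults so far: 3)
  step 7: ref 1 -> HIT, frames=[1,2] (faults so far: 3)
  step 8: ref 5 -> FAULT, evict 2, frames=[1,5] (faults so far: 4)
  step 9: ref 3 -> FAULT, evict 1, frames=[3,5] (faults so far: 5)
  step 10: ref 5 -> HIT, frames=[3,5] (faults so far: 5)
  step 11: ref 5 -> HIT, frames=[3,5] (faults so far: 5)
  step 12: ref 1 -> FAULT, evict 3, frames=[1,5] (faults so far: 6)
  Optimal total faults: 6

Answer: 7 6 6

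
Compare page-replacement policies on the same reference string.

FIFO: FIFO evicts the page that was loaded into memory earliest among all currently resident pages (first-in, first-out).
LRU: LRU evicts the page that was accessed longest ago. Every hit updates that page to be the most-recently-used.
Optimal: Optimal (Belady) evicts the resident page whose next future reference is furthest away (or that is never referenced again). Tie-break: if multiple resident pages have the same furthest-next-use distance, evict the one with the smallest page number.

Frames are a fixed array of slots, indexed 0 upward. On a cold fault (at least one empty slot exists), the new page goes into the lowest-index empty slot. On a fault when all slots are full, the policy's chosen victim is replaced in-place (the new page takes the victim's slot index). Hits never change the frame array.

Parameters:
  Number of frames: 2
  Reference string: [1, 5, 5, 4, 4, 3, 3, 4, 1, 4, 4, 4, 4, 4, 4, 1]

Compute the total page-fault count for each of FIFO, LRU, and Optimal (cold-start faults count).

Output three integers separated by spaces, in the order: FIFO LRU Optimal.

--- FIFO ---
  step 0: ref 1 -> FAULT, frames=[1,-] (faults so far: 1)
  step 1: ref 5 -> FAULT, frames=[1,5] (faults so far: 2)
  step 2: ref 5 -> HIT, frames=[1,5] (faults so far: 2)
  step 3: ref 4 -> FAULT, evict 1, frames=[4,5] (faults so far: 3)
  step 4: ref 4 -> HIT, frames=[4,5] (faults so far: 3)
  step 5: ref 3 -> FAULT, evict 5, frames=[4,3] (faults so far: 4)
  step 6: ref 3 -> HIT, frames=[4,3] (faults so far: 4)
  step 7: ref 4 -> HIT, frames=[4,3] (faults so far: 4)
  step 8: ref 1 -> FAULT, evict 4, frames=[1,3] (faults so far: 5)
  step 9: ref 4 -> FAULT, evict 3, frames=[1,4] (faults so far: 6)
  step 10: ref 4 -> HIT, frames=[1,4] (faults so far: 6)
  step 11: ref 4 -> HIT, frames=[1,4] (faults so far: 6)
  step 12: ref 4 -> HIT, frames=[1,4] (faults so far: 6)
  step 13: ref 4 -> HIT, frames=[1,4] (faults so far: 6)
  step 14: ref 4 -> HIT, frames=[1,4] (faults so far: 6)
  step 15: ref 1 -> HIT, frames=[1,4] (faults so far: 6)
  FIFO total faults: 6
--- LRU ---
  step 0: ref 1 -> FAULT, frames=[1,-] (faults so far: 1)
  step 1: ref 5 -> FAULT, frames=[1,5] (faults so far: 2)
  step 2: ref 5 -> HIT, frames=[1,5] (faults so far: 2)
  step 3: ref 4 -> FAULT, evict 1, frames=[4,5] (faults so far: 3)
  step 4: ref 4 -> HIT, frames=[4,5] (faults so far: 3)
  step 5: ref 3 -> FAULT, evict 5, frames=[4,3] (faults so far: 4)
  step 6: ref 3 -> HIT, frames=[4,3] (faults so far: 4)
  step 7: ref 4 -> HIT, frames=[4,3] (faults so far: 4)
  step 8: ref 1 -> FAULT, evict 3, frames=[4,1] (faults so far: 5)
  step 9: ref 4 -> HIT, frames=[4,1] (faults so far: 5)
  step 10: ref 4 -> HIT, frames=[4,1] (faults so far: 5)
  step 11: ref 4 -> HIT, frames=[4,1] (faults so far: 5)
  step 12: ref 4 -> HIT, frames=[4,1] (faults so far: 5)
  step 13: ref 4 -> HIT, frames=[4,1] (faults so far: 5)
  step 14: ref 4 -> HIT, frames=[4,1] (faults so far: 5)
  step 15: ref 1 -> HIT, frames=[4,1] (faults so far: 5)
  LRU total faults: 5
--- Optimal ---
  step 0: ref 1 -> FAULT, frames=[1,-] (faults so far: 1)
  step 1: ref 5 -> FAULT, frames=[1,5] (faults so far: 2)
  step 2: ref 5 -> HIT, frames=[1,5] (faults so far: 2)
  step 3: ref 4 -> FAULT, evict 5, frames=[1,4] (faults so far: 3)
  step 4: ref 4 -> HIT, frames=[1,4] (faults so far: 3)
  step 5: ref 3 -> FAULT, evict 1, frames=[3,4] (faults so far: 4)
  step 6: ref 3 -> HIT, frames=[3,4] (faults so far: 4)
  step 7: ref 4 -> HIT, frames=[3,4] (faults so far: 4)
  step 8: ref 1 -> FAULT, evict 3, frames=[1,4] (faults so far: 5)
  step 9: ref 4 -> HIT, frames=[1,4] (faults so far: 5)
  step 10: ref 4 -> HIT, frames=[1,4] (faults so far: 5)
  step 11: ref 4 -> HIT, frames=[1,4] (faults so far: 5)
  step 12: ref 4 -> HIT, frames=[1,4] (faults so far: 5)
  step 13: ref 4 -> HIT, frames=[1,4] (faults so far: 5)
  step 14: ref 4 -> HIT, frames=[1,4] (faults so far: 5)
  step 15: ref 1 -> HIT, frames=[1,4] (faults so far: 5)
  Optimal total faults: 5

Answer: 6 5 5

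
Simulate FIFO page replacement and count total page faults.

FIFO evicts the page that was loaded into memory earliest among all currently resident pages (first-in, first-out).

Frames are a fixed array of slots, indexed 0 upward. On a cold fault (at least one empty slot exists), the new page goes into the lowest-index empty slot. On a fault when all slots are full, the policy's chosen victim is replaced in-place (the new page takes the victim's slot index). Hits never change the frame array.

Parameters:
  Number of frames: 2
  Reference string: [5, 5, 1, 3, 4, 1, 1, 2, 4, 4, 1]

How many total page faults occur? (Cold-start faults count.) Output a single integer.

Step 0: ref 5 → FAULT, frames=[5,-]
Step 1: ref 5 → HIT, frames=[5,-]
Step 2: ref 1 → FAULT, frames=[5,1]
Step 3: ref 3 → FAULT (evict 5), frames=[3,1]
Step 4: ref 4 → FAULT (evict 1), frames=[3,4]
Step 5: ref 1 → FAULT (evict 3), frames=[1,4]
Step 6: ref 1 → HIT, frames=[1,4]
Step 7: ref 2 → FAULT (evict 4), frames=[1,2]
Step 8: ref 4 → FAULT (evict 1), frames=[4,2]
Step 9: ref 4 → HIT, frames=[4,2]
Step 10: ref 1 → FAULT (evict 2), frames=[4,1]
Total faults: 8

Answer: 8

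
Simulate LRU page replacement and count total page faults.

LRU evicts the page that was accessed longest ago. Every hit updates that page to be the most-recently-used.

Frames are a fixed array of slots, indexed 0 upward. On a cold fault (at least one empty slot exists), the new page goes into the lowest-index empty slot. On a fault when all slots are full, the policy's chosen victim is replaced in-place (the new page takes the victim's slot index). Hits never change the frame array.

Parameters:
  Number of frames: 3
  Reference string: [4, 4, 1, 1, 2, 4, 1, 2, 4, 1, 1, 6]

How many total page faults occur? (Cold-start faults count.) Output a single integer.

Answer: 4

Derivation:
Step 0: ref 4 → FAULT, frames=[4,-,-]
Step 1: ref 4 → HIT, frames=[4,-,-]
Step 2: ref 1 → FAULT, frames=[4,1,-]
Step 3: ref 1 → HIT, frames=[4,1,-]
Step 4: ref 2 → FAULT, frames=[4,1,2]
Step 5: ref 4 → HIT, frames=[4,1,2]
Step 6: ref 1 → HIT, frames=[4,1,2]
Step 7: ref 2 → HIT, frames=[4,1,2]
Step 8: ref 4 → HIT, frames=[4,1,2]
Step 9: ref 1 → HIT, frames=[4,1,2]
Step 10: ref 1 → HIT, frames=[4,1,2]
Step 11: ref 6 → FAULT (evict 2), frames=[4,1,6]
Total faults: 4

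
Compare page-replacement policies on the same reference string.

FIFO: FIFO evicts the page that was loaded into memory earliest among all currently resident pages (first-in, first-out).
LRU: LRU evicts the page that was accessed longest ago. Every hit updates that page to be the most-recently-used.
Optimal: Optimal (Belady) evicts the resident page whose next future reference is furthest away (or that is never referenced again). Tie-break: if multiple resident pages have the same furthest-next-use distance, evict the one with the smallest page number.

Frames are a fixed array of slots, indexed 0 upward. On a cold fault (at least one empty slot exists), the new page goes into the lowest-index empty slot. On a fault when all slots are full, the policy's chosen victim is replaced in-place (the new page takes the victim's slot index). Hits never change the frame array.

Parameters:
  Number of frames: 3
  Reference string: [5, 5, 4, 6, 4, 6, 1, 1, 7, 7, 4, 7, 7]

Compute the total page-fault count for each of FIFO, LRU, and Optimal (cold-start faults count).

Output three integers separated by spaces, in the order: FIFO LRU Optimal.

--- FIFO ---
  step 0: ref 5 -> FAULT, frames=[5,-,-] (faults so far: 1)
  step 1: ref 5 -> HIT, frames=[5,-,-] (faults so far: 1)
  step 2: ref 4 -> FAULT, frames=[5,4,-] (faults so far: 2)
  step 3: ref 6 -> FAULT, frames=[5,4,6] (faults so far: 3)
  step 4: ref 4 -> HIT, frames=[5,4,6] (faults so far: 3)
  step 5: ref 6 -> HIT, frames=[5,4,6] (faults so far: 3)
  step 6: ref 1 -> FAULT, evict 5, frames=[1,4,6] (faults so far: 4)
  step 7: ref 1 -> HIT, frames=[1,4,6] (faults so far: 4)
  step 8: ref 7 -> FAULT, evict 4, frames=[1,7,6] (faults so far: 5)
  step 9: ref 7 -> HIT, frames=[1,7,6] (faults so far: 5)
  step 10: ref 4 -> FAULT, evict 6, frames=[1,7,4] (faults so far: 6)
  step 11: ref 7 -> HIT, frames=[1,7,4] (faults so far: 6)
  step 12: ref 7 -> HIT, frames=[1,7,4] (faults so far: 6)
  FIFO total faults: 6
--- LRU ---
  step 0: ref 5 -> FAULT, frames=[5,-,-] (faults so far: 1)
  step 1: ref 5 -> HIT, frames=[5,-,-] (faults so far: 1)
  step 2: ref 4 -> FAULT, frames=[5,4,-] (faults so far: 2)
  step 3: ref 6 -> FAULT, frames=[5,4,6] (faults so far: 3)
  step 4: ref 4 -> HIT, frames=[5,4,6] (faults so far: 3)
  step 5: ref 6 -> HIT, frames=[5,4,6] (faults so far: 3)
  step 6: ref 1 -> FAULT, evict 5, frames=[1,4,6] (faults so far: 4)
  step 7: ref 1 -> HIT, frames=[1,4,6] (faults so far: 4)
  step 8: ref 7 -> FAULT, evict 4, frames=[1,7,6] (faults so far: 5)
  step 9: ref 7 -> HIT, frames=[1,7,6] (faults so far: 5)
  step 10: ref 4 -> FAULT, evict 6, frames=[1,7,4] (faults so far: 6)
  step 11: ref 7 -> HIT, frames=[1,7,4] (faults so far: 6)
  step 12: ref 7 -> HIT, frames=[1,7,4] (faults so far: 6)
  LRU total faults: 6
--- Optimal ---
  step 0: ref 5 -> FAULT, frames=[5,-,-] (faults so far: 1)
  step 1: ref 5 -> HIT, frames=[5,-,-] (faults so far: 1)
  step 2: ref 4 -> FAULT, frames=[5,4,-] (faults so far: 2)
  step 3: ref 6 -> FAULT, frames=[5,4,6] (faults so far: 3)
  step 4: ref 4 -> HIT, frames=[5,4,6] (faults so far: 3)
  step 5: ref 6 -> HIT, frames=[5,4,6] (faults so far: 3)
  step 6: ref 1 -> FAULT, evict 5, frames=[1,4,6] (faults so far: 4)
  step 7: ref 1 -> HIT, frames=[1,4,6] (faults so far: 4)
  step 8: ref 7 -> FAULT, evict 1, frames=[7,4,6] (faults so far: 5)
  step 9: ref 7 -> HIT, frames=[7,4,6] (faults so far: 5)
  step 10: ref 4 -> HIT, frames=[7,4,6] (faults so far: 5)
  step 11: ref 7 -> HIT, frames=[7,4,6] (faults so far: 5)
  step 12: ref 7 -> HIT, frames=[7,4,6] (faults so far: 5)
  Optimal total faults: 5

Answer: 6 6 5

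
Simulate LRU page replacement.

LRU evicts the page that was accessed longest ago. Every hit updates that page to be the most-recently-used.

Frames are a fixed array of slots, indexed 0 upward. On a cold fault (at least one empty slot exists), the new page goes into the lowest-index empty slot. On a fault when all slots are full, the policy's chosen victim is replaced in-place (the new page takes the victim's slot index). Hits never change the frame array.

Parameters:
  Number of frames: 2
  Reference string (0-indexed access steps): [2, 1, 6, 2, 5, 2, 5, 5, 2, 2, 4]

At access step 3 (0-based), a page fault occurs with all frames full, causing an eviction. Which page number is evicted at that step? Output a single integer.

Answer: 1

Derivation:
Step 0: ref 2 -> FAULT, frames=[2,-]
Step 1: ref 1 -> FAULT, frames=[2,1]
Step 2: ref 6 -> FAULT, evict 2, frames=[6,1]
Step 3: ref 2 -> FAULT, evict 1, frames=[6,2]
At step 3: evicted page 1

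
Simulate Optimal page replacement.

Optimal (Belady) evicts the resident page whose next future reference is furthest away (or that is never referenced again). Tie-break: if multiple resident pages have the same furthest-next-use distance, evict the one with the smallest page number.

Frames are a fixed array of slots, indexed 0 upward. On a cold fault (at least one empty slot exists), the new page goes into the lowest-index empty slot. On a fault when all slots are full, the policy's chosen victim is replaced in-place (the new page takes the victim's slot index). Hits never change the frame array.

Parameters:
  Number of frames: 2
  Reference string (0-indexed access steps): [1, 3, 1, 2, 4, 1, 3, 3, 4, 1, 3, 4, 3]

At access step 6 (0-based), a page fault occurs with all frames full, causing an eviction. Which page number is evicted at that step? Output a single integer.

Step 0: ref 1 -> FAULT, frames=[1,-]
Step 1: ref 3 -> FAULT, frames=[1,3]
Step 2: ref 1 -> HIT, frames=[1,3]
Step 3: ref 2 -> FAULT, evict 3, frames=[1,2]
Step 4: ref 4 -> FAULT, evict 2, frames=[1,4]
Step 5: ref 1 -> HIT, frames=[1,4]
Step 6: ref 3 -> FAULT, evict 1, frames=[3,4]
At step 6: evicted page 1

Answer: 1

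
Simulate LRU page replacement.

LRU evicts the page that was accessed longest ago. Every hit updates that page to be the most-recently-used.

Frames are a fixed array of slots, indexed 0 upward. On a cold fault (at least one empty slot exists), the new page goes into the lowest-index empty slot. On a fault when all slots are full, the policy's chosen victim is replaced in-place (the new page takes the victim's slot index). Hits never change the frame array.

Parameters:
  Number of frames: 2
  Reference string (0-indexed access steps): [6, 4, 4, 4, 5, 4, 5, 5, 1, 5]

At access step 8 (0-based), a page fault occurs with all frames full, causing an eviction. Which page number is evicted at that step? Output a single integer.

Answer: 4

Derivation:
Step 0: ref 6 -> FAULT, frames=[6,-]
Step 1: ref 4 -> FAULT, frames=[6,4]
Step 2: ref 4 -> HIT, frames=[6,4]
Step 3: ref 4 -> HIT, frames=[6,4]
Step 4: ref 5 -> FAULT, evict 6, frames=[5,4]
Step 5: ref 4 -> HIT, frames=[5,4]
Step 6: ref 5 -> HIT, frames=[5,4]
Step 7: ref 5 -> HIT, frames=[5,4]
Step 8: ref 1 -> FAULT, evict 4, frames=[5,1]
At step 8: evicted page 4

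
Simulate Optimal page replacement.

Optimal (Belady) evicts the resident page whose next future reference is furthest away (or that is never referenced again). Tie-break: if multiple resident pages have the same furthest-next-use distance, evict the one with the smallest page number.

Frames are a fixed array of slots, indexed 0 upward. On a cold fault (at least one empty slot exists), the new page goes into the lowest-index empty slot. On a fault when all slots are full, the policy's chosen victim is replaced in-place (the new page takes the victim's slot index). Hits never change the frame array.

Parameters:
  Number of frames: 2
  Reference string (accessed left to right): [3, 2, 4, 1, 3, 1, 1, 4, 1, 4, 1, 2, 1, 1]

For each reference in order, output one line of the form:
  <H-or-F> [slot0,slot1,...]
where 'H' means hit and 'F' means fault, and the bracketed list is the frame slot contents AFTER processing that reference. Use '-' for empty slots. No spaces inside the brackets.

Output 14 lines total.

F [3,-]
F [3,2]
F [3,4]
F [3,1]
H [3,1]
H [3,1]
H [3,1]
F [4,1]
H [4,1]
H [4,1]
H [4,1]
F [2,1]
H [2,1]
H [2,1]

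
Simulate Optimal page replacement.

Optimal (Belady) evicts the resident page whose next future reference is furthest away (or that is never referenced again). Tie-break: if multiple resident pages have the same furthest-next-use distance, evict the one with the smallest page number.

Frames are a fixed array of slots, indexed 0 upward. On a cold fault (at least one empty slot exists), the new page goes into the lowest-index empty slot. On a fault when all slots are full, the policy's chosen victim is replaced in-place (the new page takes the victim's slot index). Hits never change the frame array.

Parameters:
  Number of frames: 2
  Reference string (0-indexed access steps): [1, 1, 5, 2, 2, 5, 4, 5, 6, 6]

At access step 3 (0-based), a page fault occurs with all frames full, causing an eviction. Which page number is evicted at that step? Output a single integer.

Step 0: ref 1 -> FAULT, frames=[1,-]
Step 1: ref 1 -> HIT, frames=[1,-]
Step 2: ref 5 -> FAULT, frames=[1,5]
Step 3: ref 2 -> FAULT, evict 1, frames=[2,5]
At step 3: evicted page 1

Answer: 1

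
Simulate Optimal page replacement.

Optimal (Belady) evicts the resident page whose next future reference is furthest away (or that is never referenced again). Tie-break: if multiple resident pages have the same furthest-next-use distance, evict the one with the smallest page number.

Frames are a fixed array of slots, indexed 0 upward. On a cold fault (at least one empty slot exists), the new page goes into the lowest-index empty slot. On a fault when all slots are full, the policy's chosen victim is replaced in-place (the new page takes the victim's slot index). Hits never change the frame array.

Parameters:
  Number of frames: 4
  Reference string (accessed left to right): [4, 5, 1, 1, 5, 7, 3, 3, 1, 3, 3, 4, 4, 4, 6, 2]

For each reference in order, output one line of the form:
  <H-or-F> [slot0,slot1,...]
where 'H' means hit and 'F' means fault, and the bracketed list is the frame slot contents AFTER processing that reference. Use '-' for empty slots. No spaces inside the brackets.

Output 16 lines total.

F [4,-,-,-]
F [4,5,-,-]
F [4,5,1,-]
H [4,5,1,-]
H [4,5,1,-]
F [4,5,1,7]
F [4,3,1,7]
H [4,3,1,7]
H [4,3,1,7]
H [4,3,1,7]
H [4,3,1,7]
H [4,3,1,7]
H [4,3,1,7]
H [4,3,1,7]
F [4,3,6,7]
F [4,2,6,7]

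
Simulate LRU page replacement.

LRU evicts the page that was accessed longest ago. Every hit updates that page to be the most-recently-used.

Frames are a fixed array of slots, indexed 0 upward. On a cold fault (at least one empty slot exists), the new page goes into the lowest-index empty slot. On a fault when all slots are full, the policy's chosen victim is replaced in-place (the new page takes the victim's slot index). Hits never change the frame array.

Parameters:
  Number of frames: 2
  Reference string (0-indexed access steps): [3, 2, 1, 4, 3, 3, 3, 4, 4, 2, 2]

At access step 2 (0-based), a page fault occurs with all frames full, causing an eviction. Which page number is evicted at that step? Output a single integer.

Answer: 3

Derivation:
Step 0: ref 3 -> FAULT, frames=[3,-]
Step 1: ref 2 -> FAULT, frames=[3,2]
Step 2: ref 1 -> FAULT, evict 3, frames=[1,2]
At step 2: evicted page 3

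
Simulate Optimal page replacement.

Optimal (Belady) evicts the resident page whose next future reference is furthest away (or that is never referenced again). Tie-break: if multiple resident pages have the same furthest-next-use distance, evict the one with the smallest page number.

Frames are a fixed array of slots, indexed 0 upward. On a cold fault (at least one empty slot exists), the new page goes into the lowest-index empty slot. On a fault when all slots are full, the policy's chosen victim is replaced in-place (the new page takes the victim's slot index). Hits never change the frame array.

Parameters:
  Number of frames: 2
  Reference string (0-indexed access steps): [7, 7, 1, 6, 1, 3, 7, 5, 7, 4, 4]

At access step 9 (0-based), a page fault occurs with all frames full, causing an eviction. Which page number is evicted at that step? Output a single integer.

Step 0: ref 7 -> FAULT, frames=[7,-]
Step 1: ref 7 -> HIT, frames=[7,-]
Step 2: ref 1 -> FAULT, frames=[7,1]
Step 3: ref 6 -> FAULT, evict 7, frames=[6,1]
Step 4: ref 1 -> HIT, frames=[6,1]
Step 5: ref 3 -> FAULT, evict 1, frames=[6,3]
Step 6: ref 7 -> FAULT, evict 3, frames=[6,7]
Step 7: ref 5 -> FAULT, evict 6, frames=[5,7]
Step 8: ref 7 -> HIT, frames=[5,7]
Step 9: ref 4 -> FAULT, evict 5, frames=[4,7]
At step 9: evicted page 5

Answer: 5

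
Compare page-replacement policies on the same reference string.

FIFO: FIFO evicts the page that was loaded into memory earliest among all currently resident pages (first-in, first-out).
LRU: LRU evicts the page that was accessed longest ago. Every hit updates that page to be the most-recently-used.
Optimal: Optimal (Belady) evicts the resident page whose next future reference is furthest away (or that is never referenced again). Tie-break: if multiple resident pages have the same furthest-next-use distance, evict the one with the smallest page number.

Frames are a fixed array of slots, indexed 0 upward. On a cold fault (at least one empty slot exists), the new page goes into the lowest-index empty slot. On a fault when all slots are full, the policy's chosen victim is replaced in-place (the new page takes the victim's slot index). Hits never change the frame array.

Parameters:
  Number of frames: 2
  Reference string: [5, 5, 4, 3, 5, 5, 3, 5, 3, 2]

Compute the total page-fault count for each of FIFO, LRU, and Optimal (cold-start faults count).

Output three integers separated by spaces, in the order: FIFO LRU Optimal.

Answer: 5 5 4

Derivation:
--- FIFO ---
  step 0: ref 5 -> FAULT, frames=[5,-] (faults so far: 1)
  step 1: ref 5 -> HIT, frames=[5,-] (faults so far: 1)
  step 2: ref 4 -> FAULT, frames=[5,4] (faults so far: 2)
  step 3: ref 3 -> FAULT, evict 5, frames=[3,4] (faults so far: 3)
  step 4: ref 5 -> FAULT, evict 4, frames=[3,5] (faults so far: 4)
  step 5: ref 5 -> HIT, frames=[3,5] (faults so far: 4)
  step 6: ref 3 -> HIT, frames=[3,5] (faults so far: 4)
  step 7: ref 5 -> HIT, frames=[3,5] (faults so far: 4)
  step 8: ref 3 -> HIT, frames=[3,5] (faults so far: 4)
  step 9: ref 2 -> FAULT, evict 3, frames=[2,5] (faults so far: 5)
  FIFO total faults: 5
--- LRU ---
  step 0: ref 5 -> FAULT, frames=[5,-] (faults so far: 1)
  step 1: ref 5 -> HIT, frames=[5,-] (faults so far: 1)
  step 2: ref 4 -> FAULT, frames=[5,4] (faults so far: 2)
  step 3: ref 3 -> FAULT, evict 5, frames=[3,4] (faults so far: 3)
  step 4: ref 5 -> FAULT, evict 4, frames=[3,5] (faults so far: 4)
  step 5: ref 5 -> HIT, frames=[3,5] (faults so far: 4)
  step 6: ref 3 -> HIT, frames=[3,5] (faults so far: 4)
  step 7: ref 5 -> HIT, frames=[3,5] (faults so far: 4)
  step 8: ref 3 -> HIT, frames=[3,5] (faults so far: 4)
  step 9: ref 2 -> FAULT, evict 5, frames=[3,2] (faults so far: 5)
  LRU total faults: 5
--- Optimal ---
  step 0: ref 5 -> FAULT, frames=[5,-] (faults so far: 1)
  step 1: ref 5 -> HIT, frames=[5,-] (faults so far: 1)
  step 2: ref 4 -> FAULT, frames=[5,4] (faults so far: 2)
  step 3: ref 3 -> FAULT, evict 4, frames=[5,3] (faults so far: 3)
  step 4: ref 5 -> HIT, frames=[5,3] (faults so far: 3)
  step 5: ref 5 -> HIT, frames=[5,3] (faults so far: 3)
  step 6: ref 3 -> HIT, frames=[5,3] (faults so far: 3)
  step 7: ref 5 -> HIT, frames=[5,3] (faults so far: 3)
  step 8: ref 3 -> HIT, frames=[5,3] (faults so far: 3)
  step 9: ref 2 -> FAULT, evict 3, frames=[5,2] (faults so far: 4)
  Optimal total faults: 4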